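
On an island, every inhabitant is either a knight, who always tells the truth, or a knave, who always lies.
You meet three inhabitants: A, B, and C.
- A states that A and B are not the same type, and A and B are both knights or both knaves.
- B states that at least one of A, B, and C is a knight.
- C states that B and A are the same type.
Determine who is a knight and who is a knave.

Knights: B. Knaves: A and C.

A (knave): "A and B are not the same type, and A and B are both knights or both knaves" — False. ✓
As a knight, B's statement "at least one of A, B, and C is a knight" should be True; it is.
As a knave, C's statement "B and A are the same type" should be False; it is.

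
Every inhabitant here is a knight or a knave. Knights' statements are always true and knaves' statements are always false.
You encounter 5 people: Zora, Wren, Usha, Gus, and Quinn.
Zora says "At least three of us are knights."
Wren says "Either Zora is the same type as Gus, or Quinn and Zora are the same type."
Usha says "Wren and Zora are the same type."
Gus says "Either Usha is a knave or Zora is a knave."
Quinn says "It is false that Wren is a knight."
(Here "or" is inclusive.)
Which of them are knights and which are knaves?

Zora is a knave, and the claim "at least three of us are knights" is indeed False.
As a knight, Wren's statement "either Zora is the same type as Gus, or Quinn and Zora are the same type" should be true; it is.
Since Usha is a knave, "Wren and Zora are the same type" needs to be False, which holds.
As a knight, Gus's statement "either Usha is a knave or Zora is a knave" should be true; it is.
As a knave, Quinn's statement "it is false that Wren is a knight" should be False; it is.

Zora is a knave, Wren is a knight, Usha is a knave, Gus is a knight, and Quinn is a knave.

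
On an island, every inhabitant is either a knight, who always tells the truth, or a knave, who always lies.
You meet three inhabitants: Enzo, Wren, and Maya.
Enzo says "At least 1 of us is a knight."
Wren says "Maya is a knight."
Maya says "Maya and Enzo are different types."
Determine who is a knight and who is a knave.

Knights: none. Knaves: Enzo, Wren, and Maya.

Enzo is a knave; "at least 1 of us is a knight" is False, as required.
Wren is a knave, so "Maya is a knight" must be False — and it is.
As a knave, Maya's statement "Maya and Enzo are different types" should be False; it is.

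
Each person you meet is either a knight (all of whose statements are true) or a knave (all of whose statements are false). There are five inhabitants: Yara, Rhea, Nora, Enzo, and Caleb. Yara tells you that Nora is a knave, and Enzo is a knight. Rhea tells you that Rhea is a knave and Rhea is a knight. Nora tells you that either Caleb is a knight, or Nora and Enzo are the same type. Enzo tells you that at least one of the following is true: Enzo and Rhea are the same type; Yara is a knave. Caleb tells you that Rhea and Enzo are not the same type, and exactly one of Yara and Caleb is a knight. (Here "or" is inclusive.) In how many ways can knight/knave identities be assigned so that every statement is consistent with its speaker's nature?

2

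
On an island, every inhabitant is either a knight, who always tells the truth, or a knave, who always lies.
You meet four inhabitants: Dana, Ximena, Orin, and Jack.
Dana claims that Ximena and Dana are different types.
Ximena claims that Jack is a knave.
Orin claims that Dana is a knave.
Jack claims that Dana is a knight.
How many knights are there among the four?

2

The unique consistent assignment is Dana=knight, Ximena=knave, Orin=knave, Jack=knight.
That has 2 knights.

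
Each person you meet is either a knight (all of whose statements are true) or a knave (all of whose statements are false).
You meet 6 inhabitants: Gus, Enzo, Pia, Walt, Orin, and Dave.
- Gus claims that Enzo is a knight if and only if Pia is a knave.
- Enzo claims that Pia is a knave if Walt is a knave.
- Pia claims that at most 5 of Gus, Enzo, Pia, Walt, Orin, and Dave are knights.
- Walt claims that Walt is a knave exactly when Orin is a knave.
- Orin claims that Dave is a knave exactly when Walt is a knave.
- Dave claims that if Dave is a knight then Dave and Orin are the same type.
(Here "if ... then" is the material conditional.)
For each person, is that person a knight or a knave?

Gus (knave): "Enzo is a knight if and only if Pia is a knave" — False. ✓
Enzo is a knight, and the claim "Pia is a knave if Walt is a knave" is indeed True.
Since Pia is a knight, "at most 5 of Gus, Enzo, Pia, Walt, Orin, and Dave are knights" needs to be True, which holds.
Walt is a knight; "Walt is a knave exactly when Orin is a knave" is True, as required.
As a knight, Orin's statement "Dave is a knave exactly when Walt is a knave" should be True; it is.
Dave (knight): "if Dave is a knight then Dave and Orin are the same type" — True. ✓

Knights: Enzo, Pia, Walt, Orin, and Dave. Knaves: Gus.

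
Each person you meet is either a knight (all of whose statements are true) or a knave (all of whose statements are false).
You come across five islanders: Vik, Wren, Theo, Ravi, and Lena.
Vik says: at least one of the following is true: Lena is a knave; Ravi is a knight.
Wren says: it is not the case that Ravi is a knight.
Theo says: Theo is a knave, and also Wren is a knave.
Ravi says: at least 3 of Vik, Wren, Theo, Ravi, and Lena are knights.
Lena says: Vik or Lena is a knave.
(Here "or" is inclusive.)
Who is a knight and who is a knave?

Vik is a knave, so "at least one of the following is true: Lena is a knave; Ravi is a knight" must be False — and it is.
Wren is a knight; "it is not the case that Ravi is a knight" is true, as required.
Theo is a knave, and the claim "Theo is a knave, and also Wren is a knave" is indeed False.
Ravi (knave): "at least 3 of Vik, Wren, Theo, Ravi, and Lena are knights" — False. ✓
Lena (knight): "Vik or Lena is a knave" — true. ✓

Vik is a knave, Wren is a knight, Theo is a knave, Ravi is a knave, and Lena is a knight.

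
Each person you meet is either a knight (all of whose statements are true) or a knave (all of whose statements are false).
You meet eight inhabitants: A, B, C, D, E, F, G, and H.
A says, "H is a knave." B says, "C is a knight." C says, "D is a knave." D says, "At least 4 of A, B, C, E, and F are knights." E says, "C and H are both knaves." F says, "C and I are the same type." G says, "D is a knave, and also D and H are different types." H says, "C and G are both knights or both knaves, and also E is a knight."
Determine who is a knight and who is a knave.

Knights: A, B, and C. Knaves: D, E, F, G, and H.

A is a knight, and the claim "H is a knave" is indeed True.
Since B is a knight, "C is a knight" needs to be True, which holds.
C is a knight, so "D is a knave" must be True — and it is.
D is a knave, and the claim "at least 4 of A, B, C, E, and F are knights" is indeed False.
E (knave): "C and H are both knaves" — False. ✓
As a knave, F's statement "C and I are the same type" should be False; it is.
Since G is a knave, "D is a knave, and also D and H are different types" needs to be False, which holds.
H is a knave, and the claim "C and G are both knights or both knaves, and also E is a knight" is indeed False.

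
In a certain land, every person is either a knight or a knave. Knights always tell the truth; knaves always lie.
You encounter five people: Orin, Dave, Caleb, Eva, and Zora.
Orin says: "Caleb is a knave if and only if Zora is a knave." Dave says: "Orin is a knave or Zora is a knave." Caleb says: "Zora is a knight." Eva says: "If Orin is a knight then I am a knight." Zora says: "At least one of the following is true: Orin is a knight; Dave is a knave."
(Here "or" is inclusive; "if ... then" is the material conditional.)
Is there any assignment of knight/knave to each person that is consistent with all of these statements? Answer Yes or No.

Yes

One consistent assignment: Orin=knight, Dave=knave, Caleb=knight, Eva=knight, Zora=knight.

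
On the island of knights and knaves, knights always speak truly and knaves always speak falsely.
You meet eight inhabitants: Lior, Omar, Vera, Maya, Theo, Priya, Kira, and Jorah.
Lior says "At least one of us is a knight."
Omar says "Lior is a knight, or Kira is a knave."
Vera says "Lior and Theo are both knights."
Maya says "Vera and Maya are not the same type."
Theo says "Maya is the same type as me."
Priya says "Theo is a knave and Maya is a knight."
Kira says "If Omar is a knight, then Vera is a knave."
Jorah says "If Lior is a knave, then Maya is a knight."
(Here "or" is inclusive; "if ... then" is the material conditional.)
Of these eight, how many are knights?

6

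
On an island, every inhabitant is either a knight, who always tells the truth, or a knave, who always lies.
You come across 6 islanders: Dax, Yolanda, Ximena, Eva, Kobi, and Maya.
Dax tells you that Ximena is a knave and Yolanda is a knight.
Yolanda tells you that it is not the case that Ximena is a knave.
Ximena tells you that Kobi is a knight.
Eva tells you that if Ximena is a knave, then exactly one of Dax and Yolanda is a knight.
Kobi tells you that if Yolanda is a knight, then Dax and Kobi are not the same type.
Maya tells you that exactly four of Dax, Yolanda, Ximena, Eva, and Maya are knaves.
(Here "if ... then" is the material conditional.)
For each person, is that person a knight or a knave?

Knights: Yolanda, Ximena, Eva, and Kobi. Knaves: Dax and Maya.

Dax is a knave, and the claim "Ximena is a knave and Yolanda is a knight" is indeed false.
Yolanda (knight): "it is not the case that Ximena is a knave" — True. ✓
Ximena is a knight; "Kobi is a knight" is True, as required.
Eva is a knight, and the claim "if Ximena is a knave, then exactly one of Dax and Yolanda is a knight" is indeed True.
As a knight, Kobi's statement "if Yolanda is a knight, then Dax and Kobi are not the same type" should be True; it is.
As a knave, Maya's statement "exactly four of Dax, Yolanda, Ximena, Eva, and Maya are knaves" should be false; it is.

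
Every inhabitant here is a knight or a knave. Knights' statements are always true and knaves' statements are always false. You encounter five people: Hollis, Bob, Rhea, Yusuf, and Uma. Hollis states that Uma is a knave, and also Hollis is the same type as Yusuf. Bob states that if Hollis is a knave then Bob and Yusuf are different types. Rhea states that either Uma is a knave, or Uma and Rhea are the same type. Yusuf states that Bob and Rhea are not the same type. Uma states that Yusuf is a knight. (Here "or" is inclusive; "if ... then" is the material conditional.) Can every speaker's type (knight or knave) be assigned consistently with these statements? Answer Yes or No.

Checking all 32 assignments, each has at least one speaker whose statement's truth value contradicts their type.

No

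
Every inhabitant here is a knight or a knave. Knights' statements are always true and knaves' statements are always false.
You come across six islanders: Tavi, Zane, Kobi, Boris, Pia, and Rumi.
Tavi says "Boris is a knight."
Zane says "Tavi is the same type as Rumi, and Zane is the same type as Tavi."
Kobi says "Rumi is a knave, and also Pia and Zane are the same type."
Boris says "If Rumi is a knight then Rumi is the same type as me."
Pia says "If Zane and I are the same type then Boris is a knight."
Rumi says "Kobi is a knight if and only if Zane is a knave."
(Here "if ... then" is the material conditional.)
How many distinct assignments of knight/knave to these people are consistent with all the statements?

Consistent assignments:
  Tavi=knight, Zane=knight, Kobi=knave, Boris=knight, Pia=knight, Rumi=knight
  Tavi=knight, Zane=knave, Kobi=knave, Boris=knight, Pia=knight, Rumi=knave

2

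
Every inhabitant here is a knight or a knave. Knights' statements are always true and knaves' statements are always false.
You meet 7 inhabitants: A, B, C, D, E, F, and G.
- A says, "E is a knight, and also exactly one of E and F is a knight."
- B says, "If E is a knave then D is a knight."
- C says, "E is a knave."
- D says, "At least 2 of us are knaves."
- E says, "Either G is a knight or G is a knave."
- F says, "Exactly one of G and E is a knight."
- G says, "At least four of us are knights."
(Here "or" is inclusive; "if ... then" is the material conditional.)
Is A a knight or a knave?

A is a knight.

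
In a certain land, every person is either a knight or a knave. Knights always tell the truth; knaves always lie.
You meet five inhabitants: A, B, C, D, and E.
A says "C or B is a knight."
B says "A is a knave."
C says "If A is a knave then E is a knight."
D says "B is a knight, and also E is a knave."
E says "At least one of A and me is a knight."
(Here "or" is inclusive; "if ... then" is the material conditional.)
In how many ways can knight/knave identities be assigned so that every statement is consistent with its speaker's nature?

1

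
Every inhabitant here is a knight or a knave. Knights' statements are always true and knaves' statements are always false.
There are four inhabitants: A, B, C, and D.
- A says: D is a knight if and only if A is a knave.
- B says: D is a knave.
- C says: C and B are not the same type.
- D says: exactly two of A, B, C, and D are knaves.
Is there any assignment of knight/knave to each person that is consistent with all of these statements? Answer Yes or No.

No

Checking all 16 assignments, each has at least one speaker whose statement's truth value contradicts their type.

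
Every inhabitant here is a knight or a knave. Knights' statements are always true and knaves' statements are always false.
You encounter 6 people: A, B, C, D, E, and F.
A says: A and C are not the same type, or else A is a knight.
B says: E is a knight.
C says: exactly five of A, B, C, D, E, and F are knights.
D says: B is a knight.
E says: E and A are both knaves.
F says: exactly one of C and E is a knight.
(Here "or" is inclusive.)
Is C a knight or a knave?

Consistent assignments: {A=knight, B=knave, C=knave, D=knave, E=knave, F=knave}
In every consistent assignment, C is a knave.

C is a knave.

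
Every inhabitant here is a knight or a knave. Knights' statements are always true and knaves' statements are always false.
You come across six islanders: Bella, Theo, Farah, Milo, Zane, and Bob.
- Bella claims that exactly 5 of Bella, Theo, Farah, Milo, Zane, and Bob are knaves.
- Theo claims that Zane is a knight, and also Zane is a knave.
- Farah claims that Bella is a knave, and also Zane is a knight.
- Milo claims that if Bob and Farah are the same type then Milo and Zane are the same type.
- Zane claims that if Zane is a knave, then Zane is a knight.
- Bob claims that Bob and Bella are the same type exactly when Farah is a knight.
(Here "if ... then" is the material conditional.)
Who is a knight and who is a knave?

Bella is a knave, Theo is a knave, Farah is a knave, Milo is a knight, Zane is a knave, and Bob is a knight.

Bella is a knave, and the claim "exactly 5 of Bella, Theo, Farah, Milo, Zane, and Bob are knaves" is indeed False.
Theo is a knave, and the claim "Zane is a knight, and also Zane is a knave" is indeed False.
Since Farah is a knave, "Bella is a knave, and also Zane is a knight" needs to be False, which holds.
Milo is a knight, so "if Bob and Farah are the same type then Milo and Zane are the same type" must be True — and it is.
Zane is a knave, and the claim "if Zane is a knave, then Zane is a knight" is indeed False.
Bob is a knight; "Bob and Bella are the same type exactly when Farah is a knight" is True, as required.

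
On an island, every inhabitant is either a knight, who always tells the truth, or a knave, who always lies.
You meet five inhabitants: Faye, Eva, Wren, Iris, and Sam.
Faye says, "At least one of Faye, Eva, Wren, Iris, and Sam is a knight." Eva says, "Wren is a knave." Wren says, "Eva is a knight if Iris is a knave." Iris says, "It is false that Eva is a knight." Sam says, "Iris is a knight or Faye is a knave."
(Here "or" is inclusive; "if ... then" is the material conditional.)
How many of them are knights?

4

The unique consistent assignment is Faye=knight, Eva=knave, Wren=knight, Iris=knight, Sam=knight.
That has 4 knights.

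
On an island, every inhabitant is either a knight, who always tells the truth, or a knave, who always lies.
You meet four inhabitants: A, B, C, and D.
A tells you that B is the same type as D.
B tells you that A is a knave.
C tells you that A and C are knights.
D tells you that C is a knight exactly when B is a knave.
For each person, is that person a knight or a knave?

A is a knight, B is a knave, C is a knave, and D is a knave.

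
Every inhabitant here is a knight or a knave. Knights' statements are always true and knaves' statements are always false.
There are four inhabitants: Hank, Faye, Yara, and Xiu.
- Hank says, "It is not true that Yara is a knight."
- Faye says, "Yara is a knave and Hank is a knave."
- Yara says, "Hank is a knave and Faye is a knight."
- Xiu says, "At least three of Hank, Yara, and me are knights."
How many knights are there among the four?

1

The unique consistent assignment is Hank=knight, Faye=knave, Yara=knave, Xiu=knave.
That has 1 knight.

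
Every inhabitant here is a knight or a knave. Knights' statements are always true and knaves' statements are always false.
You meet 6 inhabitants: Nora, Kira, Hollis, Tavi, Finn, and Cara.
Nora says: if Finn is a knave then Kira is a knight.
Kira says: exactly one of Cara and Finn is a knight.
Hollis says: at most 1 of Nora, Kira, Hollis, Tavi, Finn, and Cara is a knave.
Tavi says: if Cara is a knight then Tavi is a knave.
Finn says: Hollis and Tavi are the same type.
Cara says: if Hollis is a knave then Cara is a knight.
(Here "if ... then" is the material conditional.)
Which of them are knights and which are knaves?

Nora is a knave, Kira is a knave, Hollis is a knave, Tavi is a knight, Finn is a knave, and Cara is a knave.

As a knave, Nora's statement "if Finn is a knave then Kira is a knight" should be False; it is.
As a knave, Kira's statement "exactly one of Cara and Finn is a knight" should be False; it is.
Hollis is a knave, and the claim "at most 1 of Nora, Kira, Hollis, Tavi, Finn, and Cara is a knave" is indeed False.
As a knight, Tavi's statement "if Cara is a knight then Tavi is a knave" should be True; it is.
Finn (knave): "Hollis and Tavi are the same type" — False. ✓
Cara is a knave, so "if Hollis is a knave then Cara is a knight" must be False — and it is.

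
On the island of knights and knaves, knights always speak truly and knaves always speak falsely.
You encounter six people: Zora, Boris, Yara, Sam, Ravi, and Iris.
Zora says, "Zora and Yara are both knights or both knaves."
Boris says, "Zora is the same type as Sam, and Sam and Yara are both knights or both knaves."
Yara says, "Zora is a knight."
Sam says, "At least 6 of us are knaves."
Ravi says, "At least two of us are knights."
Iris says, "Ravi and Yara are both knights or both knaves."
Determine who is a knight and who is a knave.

Zora is a knight, Boris is a knave, Yara is a knight, Sam is a knave, Ravi is a knight, and Iris is a knight.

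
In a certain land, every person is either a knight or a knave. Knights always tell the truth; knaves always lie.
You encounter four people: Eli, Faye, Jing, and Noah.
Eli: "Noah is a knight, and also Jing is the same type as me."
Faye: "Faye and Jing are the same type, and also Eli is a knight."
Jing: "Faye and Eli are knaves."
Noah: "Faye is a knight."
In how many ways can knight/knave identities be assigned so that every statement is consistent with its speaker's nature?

Consistent assignments:
  Eli=knave, Faye=knave, Jing=knight, Noah=knave

1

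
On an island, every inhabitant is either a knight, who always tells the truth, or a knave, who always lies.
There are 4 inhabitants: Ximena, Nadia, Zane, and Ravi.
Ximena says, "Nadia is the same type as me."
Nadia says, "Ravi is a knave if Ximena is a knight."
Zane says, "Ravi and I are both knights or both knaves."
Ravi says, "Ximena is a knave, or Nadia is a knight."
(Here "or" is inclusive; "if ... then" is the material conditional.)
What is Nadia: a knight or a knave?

Nadia is a knight.

Consistent assignments: {Ximena=knave, Nadia=knight, Zane=knight, Ravi=knight}; {Ximena=knave, Nadia=knight, Zane=knave, Ravi=knight}
In every consistent assignment, Nadia is a knight.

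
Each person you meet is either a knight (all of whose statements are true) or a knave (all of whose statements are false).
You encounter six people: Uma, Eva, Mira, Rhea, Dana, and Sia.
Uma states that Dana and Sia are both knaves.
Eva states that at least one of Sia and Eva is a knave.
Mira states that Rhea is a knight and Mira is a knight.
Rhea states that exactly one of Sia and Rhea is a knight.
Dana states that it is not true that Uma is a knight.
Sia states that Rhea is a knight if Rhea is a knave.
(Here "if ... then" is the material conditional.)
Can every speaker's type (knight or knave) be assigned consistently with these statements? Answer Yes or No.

One consistent assignment: Uma=knight, Eva=knight, Mira=knave, Rhea=knave, Dana=knave, Sia=knave.

Yes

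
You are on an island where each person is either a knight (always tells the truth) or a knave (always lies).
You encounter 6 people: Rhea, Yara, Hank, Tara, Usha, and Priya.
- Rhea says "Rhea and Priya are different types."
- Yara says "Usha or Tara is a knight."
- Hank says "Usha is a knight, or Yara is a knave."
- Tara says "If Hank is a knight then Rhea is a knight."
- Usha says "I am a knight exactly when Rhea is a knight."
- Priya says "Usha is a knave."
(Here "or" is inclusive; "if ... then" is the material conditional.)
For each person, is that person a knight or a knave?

Since Rhea is a knight, "Rhea and Priya are different types" needs to be true, which holds.
Since Yara is a knight, "Usha or Tara is a knight" needs to be true, which holds.
As a knight, Hank's statement "Usha is a knight, or Yara is a knave" should be true; it is.
Tara is a knight, and the claim "if Hank is a knight then Rhea is a knight" is indeed true.
Usha is a knight; "I am a knight exactly when Rhea is a knight" is true, as required.
Priya is a knave, and the claim "Usha is a knave" is indeed false.

Knights: Rhea, Yara, Hank, Tara, and Usha. Knaves: Priya.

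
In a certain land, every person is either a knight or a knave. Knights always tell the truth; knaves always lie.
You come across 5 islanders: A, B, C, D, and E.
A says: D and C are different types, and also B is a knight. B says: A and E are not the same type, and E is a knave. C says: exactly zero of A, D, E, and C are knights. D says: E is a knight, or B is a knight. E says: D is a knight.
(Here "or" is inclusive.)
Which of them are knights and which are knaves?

A is a knave, B is a knave, C is a knave, D is a knight, and E is a knight.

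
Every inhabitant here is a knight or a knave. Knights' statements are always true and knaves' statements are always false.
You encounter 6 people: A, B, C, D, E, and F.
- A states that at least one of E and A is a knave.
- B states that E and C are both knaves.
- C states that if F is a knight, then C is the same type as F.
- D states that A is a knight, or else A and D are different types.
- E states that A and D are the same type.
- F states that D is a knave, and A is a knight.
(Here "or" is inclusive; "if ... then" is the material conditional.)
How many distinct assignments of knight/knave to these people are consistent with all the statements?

0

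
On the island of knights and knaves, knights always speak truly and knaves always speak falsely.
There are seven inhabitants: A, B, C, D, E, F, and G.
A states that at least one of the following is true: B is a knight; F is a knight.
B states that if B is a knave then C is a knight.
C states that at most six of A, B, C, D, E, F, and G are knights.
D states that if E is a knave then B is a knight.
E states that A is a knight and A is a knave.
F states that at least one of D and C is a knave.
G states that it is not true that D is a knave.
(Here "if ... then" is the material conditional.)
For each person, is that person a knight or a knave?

Since A is a knight, "at least one of the following is true: B is a knight; F is a knight" needs to be True, which holds.
As a knight, B's statement "if B is a knave then C is a knight" should be True; it is.
C is a knight, so "at most six of A, B, C, D, E, F, and G are knights" must be True — and it is.
D is a knight; "if E is a knave then B is a knight" is True, as required.
E is a knave; "A is a knight and A is a knave" is false, as required.
As a knave, F's statement "at least one of D and C is a knave" should be false; it is.
G is a knight, and the claim "it is not true that D is a knave" is indeed True.

Knights: A, B, C, D, and G. Knaves: E and F.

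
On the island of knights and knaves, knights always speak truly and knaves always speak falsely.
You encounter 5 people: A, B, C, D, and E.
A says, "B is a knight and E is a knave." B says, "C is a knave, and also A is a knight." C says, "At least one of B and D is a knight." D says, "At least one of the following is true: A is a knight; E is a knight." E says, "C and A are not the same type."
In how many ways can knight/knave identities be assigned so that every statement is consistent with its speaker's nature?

2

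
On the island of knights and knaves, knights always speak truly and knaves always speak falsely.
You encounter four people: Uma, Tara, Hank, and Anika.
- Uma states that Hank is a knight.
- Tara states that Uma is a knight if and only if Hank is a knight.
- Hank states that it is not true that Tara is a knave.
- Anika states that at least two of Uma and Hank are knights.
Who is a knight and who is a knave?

Uma is a knight, Tara is a knight, Hank is a knight, and Anika is a knight.

Uma is a knight, and the claim "Hank is a knight" is indeed True.
Tara is a knight, so "Uma is a knight if and only if Hank is a knight" must be True — and it is.
Hank is a knight; "it is not true that Tara is a knave" is True, as required.
Anika is a knight, so "at least two of Uma and Hank are knights" must be True — and it is.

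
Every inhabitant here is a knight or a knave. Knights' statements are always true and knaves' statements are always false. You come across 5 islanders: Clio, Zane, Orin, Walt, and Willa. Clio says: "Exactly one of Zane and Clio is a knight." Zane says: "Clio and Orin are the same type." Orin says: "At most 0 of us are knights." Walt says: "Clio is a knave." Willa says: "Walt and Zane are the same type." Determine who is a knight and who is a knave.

Clio is a knight, Zane is a knave, Orin is a knave, Walt is a knave, and Willa is a knight.

Suppose Clio is a knave. Then Clio's statement "exactly one of Zane and Clio is a knight" would have to be false. Checking the 16 ways to assign the others, none is consistent with every speaker.
(For instance, with Zane=knave, Orin=knave, Walt=knave, Willa=knight, Zane's claim "Clio and Orin are the same type" comes out true where it would need to be false.)
So Clio must be a knight, making "exactly one of Zane and Clio is a knight" true. Taking Clio=knight, Zane=knave, Orin=knave, Walt=knave, Willa=knight, each remaining statement checks out:
  Zane (knave): "Clio and Orin are the same type" — false. ✓
  Orin (knave): "at most 0 of us are knights" — false. ✓
  Walt (knave): "Clio is a knave" — false. ✓
  Willa (knight): "Walt and Zane are the same type" — true. ✓
This is the unique consistent assignment.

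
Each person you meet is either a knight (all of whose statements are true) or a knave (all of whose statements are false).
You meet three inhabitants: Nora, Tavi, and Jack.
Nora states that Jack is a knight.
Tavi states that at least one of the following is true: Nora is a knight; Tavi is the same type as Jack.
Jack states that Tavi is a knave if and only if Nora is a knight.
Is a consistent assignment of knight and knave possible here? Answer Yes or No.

Checking all 8 assignments, each has at least one speaker whose statement's truth value contradicts their type.

No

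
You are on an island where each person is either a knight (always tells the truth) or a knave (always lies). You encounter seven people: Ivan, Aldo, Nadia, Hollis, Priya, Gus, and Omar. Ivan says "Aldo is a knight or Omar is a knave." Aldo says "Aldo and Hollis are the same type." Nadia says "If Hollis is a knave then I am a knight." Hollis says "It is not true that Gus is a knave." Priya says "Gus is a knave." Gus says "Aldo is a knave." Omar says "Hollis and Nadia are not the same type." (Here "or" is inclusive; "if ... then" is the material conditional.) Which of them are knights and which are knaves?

Since Ivan is a knight, "Aldo is a knight or Omar is a knave" needs to be true, which holds.
As a knave, Aldo's statement "Aldo and Hollis are the same type" should be false; it is.
Since Nadia is a knight, "if Hollis is a knave then I am a knight" needs to be true, which holds.
Hollis (knight): "it is not true that Gus is a knave" — true. ✓
Priya is a knave, so "Gus is a knave" must be false — and it is.
Gus is a knight; "Aldo is a knave" is true, as required.
Omar is a knave; "Hollis and Nadia are not the same type" is false, as required.

Knights: Ivan, Nadia, Hollis, and Gus. Knaves: Aldo, Priya, and Omar.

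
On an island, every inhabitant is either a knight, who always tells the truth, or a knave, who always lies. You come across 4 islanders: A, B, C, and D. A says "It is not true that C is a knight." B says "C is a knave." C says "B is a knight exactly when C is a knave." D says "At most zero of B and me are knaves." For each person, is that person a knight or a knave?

A is a knave, B is a knave, C is a knight, and D is a knave.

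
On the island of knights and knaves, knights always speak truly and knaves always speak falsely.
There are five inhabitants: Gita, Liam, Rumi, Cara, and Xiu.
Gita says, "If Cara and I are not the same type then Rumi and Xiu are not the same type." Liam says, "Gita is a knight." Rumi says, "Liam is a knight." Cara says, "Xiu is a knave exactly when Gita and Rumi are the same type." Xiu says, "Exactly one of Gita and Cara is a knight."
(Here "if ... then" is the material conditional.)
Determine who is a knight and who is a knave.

Knights: Gita, Liam, Rumi, and Cara. Knaves: Xiu.

Gita is a knight, so "if Cara and I are not the same type then Rumi and Xiu are not the same type" must be true — and it is.
Liam (knight): "Gita is a knight" — true. ✓
Rumi is a knight; "Liam is a knight" is true, as required.
As a knight, Cara's statement "Xiu is a knave exactly when Gita and Rumi are the same type" should be true; it is.
Xiu is a knave, so "exactly one of Gita and Cara is a knight" must be false — and it is.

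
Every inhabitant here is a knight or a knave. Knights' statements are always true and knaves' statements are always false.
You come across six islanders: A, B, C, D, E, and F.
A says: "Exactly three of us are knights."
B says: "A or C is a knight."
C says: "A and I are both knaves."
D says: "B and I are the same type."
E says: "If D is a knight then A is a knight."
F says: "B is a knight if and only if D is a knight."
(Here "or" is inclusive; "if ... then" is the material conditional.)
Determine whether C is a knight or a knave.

C is a knave.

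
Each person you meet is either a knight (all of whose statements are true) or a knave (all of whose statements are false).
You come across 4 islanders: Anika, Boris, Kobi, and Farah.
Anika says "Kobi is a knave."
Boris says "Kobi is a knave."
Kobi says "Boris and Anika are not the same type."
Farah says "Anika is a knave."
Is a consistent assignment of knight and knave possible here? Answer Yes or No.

Yes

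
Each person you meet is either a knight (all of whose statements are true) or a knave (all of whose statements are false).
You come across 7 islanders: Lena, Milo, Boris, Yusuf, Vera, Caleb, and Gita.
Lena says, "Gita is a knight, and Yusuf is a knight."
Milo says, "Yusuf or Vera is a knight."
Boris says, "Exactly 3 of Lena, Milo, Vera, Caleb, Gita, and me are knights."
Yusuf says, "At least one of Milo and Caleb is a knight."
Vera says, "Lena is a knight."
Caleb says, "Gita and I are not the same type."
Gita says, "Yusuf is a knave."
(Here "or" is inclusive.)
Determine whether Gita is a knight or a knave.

Consistent assignments: {Lena=knave, Milo=knight, Boris=knight, Yusuf=knight, Vera=knave, Caleb=knight, Gita=knave}; {Lena=knave, Milo=knight, Boris=knave, Yusuf=knight, Vera=knave, Caleb=knight, Gita=knave}; {Lena=knave, Milo=knight, Boris=knave, Yusuf=knight, Vera=knave, Caleb=knave, Gita=knave}
In every consistent assignment, Gita is a knave.

Gita is a knave.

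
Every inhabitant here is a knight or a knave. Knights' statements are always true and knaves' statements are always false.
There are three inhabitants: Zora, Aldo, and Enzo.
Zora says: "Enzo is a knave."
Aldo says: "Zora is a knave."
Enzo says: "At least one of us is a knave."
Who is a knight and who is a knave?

Zora is a knave, Aldo is a knight, and Enzo is a knight.

Zora is a knave, and the claim "Enzo is a knave" is indeed False.
Since Aldo is a knight, "Zora is a knave" needs to be true, which holds.
Enzo is a knight, and the claim "at least one of us is a knave" is indeed true.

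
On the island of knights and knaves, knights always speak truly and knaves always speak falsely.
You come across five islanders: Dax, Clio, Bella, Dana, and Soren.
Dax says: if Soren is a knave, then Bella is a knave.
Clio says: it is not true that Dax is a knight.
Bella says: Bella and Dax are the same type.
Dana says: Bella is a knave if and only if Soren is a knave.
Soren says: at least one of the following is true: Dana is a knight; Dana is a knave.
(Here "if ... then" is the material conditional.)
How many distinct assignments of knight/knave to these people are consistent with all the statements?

2

Consistent assignments:
  Dax=knight, Clio=knave, Bella=knight, Dana=knight, Soren=knight
  Dax=knight, Clio=knave, Bella=knave, Dana=knave, Soren=knight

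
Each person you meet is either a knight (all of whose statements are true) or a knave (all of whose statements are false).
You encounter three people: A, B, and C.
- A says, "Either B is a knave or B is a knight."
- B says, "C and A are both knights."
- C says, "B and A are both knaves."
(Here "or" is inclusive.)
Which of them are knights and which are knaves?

Suppose A is a knave. Then A's statement "either B is a knave or B is a knight" would have to be false. Checking the 4 ways to assign the others, none is consistent with every speaker.
(For instance, with B=knave, C=knave, A's claim "either B is a knave or B is a knight" comes out true where it would need to be false.)
So A must be a knight, making "either B is a knave or B is a knight" true. Taking A=knight, B=knave, C=knave, each remaining statement checks out:
  B (knave): "C and A are both knights" — false. ✓
  C (knave): "B and A are both knaves" — false. ✓
This is the unique consistent assignment.

A is a knight, B is a knave, and C is a knave.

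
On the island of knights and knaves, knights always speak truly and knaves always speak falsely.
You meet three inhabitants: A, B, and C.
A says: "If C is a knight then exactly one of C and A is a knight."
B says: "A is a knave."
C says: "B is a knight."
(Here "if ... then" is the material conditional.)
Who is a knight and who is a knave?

A is a knight, B is a knave, and C is a knave.

Suppose A is a knave. Then A's statement "if C is a knight then exactly one of C and A is a knight" would have to be false. Checking the 4 ways to assign the others, none is consistent with every speaker.
(For instance, with B=knave, C=knave, A's claim "if C is a knight then exactly one of C and A is a knight" comes out true where it would need to be false.)
So A must be a knight, making "if C is a knight then exactly one of C and A is a knight" true. Taking A=knight, B=knave, C=knave, each remaining statement checks out:
  B (knave): "A is a knave" — false. ✓
  C (knave): "B is a knight" — false. ✓
This is the unique consistent assignment.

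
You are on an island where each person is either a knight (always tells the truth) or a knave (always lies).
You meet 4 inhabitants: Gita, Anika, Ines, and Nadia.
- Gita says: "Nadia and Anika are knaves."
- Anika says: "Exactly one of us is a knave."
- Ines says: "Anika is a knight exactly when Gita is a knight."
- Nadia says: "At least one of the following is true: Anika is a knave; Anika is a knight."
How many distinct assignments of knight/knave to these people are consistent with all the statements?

1

Consistent assignments:
  Gita=knave, Anika=knave, Ines=knight, Nadia=knight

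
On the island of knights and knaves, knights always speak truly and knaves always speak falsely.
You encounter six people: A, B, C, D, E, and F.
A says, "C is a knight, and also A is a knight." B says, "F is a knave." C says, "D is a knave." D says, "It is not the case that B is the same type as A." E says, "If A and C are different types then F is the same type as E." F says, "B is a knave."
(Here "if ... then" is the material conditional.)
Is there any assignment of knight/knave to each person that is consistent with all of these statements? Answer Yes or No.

Yes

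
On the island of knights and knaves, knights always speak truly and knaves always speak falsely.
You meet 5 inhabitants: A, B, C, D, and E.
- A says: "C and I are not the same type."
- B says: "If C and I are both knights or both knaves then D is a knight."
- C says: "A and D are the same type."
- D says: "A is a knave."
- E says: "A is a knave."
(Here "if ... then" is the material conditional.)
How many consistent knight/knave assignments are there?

3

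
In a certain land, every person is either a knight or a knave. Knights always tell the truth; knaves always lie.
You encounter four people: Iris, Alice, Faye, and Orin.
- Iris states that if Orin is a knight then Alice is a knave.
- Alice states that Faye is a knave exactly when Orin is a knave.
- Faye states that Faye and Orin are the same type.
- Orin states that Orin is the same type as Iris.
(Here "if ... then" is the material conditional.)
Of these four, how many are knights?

2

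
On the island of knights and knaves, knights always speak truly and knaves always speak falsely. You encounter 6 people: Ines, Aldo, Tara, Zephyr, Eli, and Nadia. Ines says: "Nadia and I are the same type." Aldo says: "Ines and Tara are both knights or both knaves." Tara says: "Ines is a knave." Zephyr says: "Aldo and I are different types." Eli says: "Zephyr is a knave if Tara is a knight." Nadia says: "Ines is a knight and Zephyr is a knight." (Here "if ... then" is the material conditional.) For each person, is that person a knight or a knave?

Ines is a knight, Aldo is a knave, Tara is a knave, Zephyr is a knight, Eli is a knight, and Nadia is a knight.

Ines is a knight, and the claim "Nadia and I are the same type" is indeed true.
Aldo is a knave; "Ines and Tara are both knights or both knaves" is False, as required.
Tara (knave): "Ines is a knave" — False. ✓
Since Zephyr is a knight, "Aldo and I are different types" needs to be true, which holds.
As a knight, Eli's statement "Zephyr is a knave if Tara is a knight" should be true; it is.
Nadia is a knight; "Ines is a knight and Zephyr is a knight" is true, as required.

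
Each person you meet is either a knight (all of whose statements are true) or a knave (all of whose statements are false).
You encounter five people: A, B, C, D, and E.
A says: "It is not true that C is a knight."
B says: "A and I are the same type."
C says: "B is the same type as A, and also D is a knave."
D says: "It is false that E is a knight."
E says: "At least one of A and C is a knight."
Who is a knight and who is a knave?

A is a knight, B is a knave, C is a knave, D is a knave, and E is a knight.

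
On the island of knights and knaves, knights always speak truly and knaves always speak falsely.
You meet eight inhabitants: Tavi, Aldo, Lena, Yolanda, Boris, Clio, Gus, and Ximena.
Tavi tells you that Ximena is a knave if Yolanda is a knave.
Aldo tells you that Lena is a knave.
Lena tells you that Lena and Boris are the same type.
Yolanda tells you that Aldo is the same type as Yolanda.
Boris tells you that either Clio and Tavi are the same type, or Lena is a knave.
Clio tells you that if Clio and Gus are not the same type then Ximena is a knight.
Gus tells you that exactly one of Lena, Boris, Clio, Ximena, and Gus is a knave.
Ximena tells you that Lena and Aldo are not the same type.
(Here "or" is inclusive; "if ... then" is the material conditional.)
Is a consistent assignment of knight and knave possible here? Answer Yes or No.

Yes

One consistent assignment: Tavi=knight, Aldo=knight, Lena=knave, Yolanda=knight, Boris=knight, Clio=knight, Gus=knight, Ximena=knight.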